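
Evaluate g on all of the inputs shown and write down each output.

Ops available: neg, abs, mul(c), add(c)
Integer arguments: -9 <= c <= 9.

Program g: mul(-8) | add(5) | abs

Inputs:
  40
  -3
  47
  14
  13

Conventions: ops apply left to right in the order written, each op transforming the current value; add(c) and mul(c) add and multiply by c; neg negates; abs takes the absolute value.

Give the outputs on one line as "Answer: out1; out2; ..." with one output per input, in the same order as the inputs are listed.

Execution, op by op:
  40 -> -320 -> -315 -> 315
  -3 -> 24 -> 29 -> 29
  47 -> -376 -> -371 -> 371
  14 -> -112 -> -107 -> 107
  13 -> -104 -> -99 -> 99

315; 29; 371; 107; 99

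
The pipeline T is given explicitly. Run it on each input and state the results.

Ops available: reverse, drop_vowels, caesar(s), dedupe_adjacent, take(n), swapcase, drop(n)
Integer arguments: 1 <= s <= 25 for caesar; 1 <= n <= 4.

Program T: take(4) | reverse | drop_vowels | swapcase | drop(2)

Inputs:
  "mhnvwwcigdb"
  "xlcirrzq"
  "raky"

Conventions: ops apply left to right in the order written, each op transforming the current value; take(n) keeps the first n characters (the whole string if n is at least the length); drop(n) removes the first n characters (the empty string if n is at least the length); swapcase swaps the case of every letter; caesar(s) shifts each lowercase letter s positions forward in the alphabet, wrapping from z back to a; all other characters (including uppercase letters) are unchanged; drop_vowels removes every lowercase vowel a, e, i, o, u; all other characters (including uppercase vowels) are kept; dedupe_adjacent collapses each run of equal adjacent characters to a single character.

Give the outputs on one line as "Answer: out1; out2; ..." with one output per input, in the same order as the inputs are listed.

Execution, op by op:
  "mhnvwwcigdb" -> "mhnv" -> "vnhm" -> "vnhm" -> "VNHM" -> "HM"
  "xlcirrzq" -> "xlci" -> "iclx" -> "clx" -> "CLX" -> "X"
  "raky" -> "raky" -> "ykar" -> "ykr" -> "YKR" -> "R"

"HM"; "X"; "R"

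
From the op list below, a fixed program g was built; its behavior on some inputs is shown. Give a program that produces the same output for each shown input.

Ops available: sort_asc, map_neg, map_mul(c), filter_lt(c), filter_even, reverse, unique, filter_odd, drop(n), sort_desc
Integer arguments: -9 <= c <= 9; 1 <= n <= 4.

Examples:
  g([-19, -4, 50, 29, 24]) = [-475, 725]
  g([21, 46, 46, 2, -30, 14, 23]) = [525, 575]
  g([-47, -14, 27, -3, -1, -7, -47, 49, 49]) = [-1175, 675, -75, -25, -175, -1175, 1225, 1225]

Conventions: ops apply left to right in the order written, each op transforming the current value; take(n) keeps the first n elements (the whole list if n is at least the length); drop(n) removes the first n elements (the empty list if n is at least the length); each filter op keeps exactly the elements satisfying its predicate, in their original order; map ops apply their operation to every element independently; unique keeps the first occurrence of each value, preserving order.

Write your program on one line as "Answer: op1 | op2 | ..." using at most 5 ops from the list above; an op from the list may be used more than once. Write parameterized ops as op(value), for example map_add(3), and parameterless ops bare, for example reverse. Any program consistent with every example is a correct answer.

map_mul(-5) | map_neg | map_mul(5) | filter_odd

Check, running the answer program on each example:
  [-19, -4, 50, 29, 24] -> [95, 20, -250, -145, -120] -> [-95, -20, 250, 145, 120] -> [-475, -100, 1250, 725, 600] -> [-475, 725]
  [21, 46, 46, 2, -30, 14, 23] -> [-105, -230, -230, -10, 150, -70, -115] -> [105, 230, 230, 10, -150, 70, 115] -> [525, 1150, 1150, 50, -750, 350, 575] -> [525, 575]
  [-47, -14, 27, -3, -1, -7, -47, 49, 49] -> [235, 70, -135, 15, 5, 35, 235, -245, -245] -> [-235, -70, 135, -15, -5, -35, -235, 245, 245] -> [-1175, -350, 675, -75, -25, -175, -1175, 1225, 1225] -> [-1175, 675, -75, -25, -175, -1175, 1225, 1225]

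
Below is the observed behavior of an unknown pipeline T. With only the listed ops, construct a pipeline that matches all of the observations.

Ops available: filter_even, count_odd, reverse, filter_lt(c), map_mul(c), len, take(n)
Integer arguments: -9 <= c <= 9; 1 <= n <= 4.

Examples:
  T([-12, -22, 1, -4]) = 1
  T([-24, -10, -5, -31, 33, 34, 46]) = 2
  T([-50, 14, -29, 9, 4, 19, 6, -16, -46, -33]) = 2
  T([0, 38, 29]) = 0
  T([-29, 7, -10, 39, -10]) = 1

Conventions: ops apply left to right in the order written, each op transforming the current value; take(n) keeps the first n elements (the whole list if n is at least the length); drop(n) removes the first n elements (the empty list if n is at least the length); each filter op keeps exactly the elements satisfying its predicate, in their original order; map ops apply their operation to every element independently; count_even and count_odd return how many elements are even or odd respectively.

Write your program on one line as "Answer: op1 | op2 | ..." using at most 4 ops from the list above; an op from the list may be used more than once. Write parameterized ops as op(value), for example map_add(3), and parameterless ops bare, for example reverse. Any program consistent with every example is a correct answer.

reverse | filter_lt(3) | count_odd

Check, running the answer program on each example:
  [-12, -22, 1, -4] -> [-4, 1, -22, -12] -> [-4, 1, -22, -12] -> 1
  [-24, -10, -5, -31, 33, 34, 46] -> [46, 34, 33, -31, -5, -10, -24] -> [-31, -5, -10, -24] -> 2
  [-50, 14, -29, 9, 4, 19, 6, -16, -46, -33] -> [-33, -46, -16, 6, 19, 4, 9, -29, 14, -50] -> [-33, -46, -16, -29, -50] -> 2
  [0, 38, 29] -> [29, 38, 0] -> [0] -> 0
  [-29, 7, -10, 39, -10] -> [-10, 39, -10, 7, -29] -> [-10, -10, -29] -> 1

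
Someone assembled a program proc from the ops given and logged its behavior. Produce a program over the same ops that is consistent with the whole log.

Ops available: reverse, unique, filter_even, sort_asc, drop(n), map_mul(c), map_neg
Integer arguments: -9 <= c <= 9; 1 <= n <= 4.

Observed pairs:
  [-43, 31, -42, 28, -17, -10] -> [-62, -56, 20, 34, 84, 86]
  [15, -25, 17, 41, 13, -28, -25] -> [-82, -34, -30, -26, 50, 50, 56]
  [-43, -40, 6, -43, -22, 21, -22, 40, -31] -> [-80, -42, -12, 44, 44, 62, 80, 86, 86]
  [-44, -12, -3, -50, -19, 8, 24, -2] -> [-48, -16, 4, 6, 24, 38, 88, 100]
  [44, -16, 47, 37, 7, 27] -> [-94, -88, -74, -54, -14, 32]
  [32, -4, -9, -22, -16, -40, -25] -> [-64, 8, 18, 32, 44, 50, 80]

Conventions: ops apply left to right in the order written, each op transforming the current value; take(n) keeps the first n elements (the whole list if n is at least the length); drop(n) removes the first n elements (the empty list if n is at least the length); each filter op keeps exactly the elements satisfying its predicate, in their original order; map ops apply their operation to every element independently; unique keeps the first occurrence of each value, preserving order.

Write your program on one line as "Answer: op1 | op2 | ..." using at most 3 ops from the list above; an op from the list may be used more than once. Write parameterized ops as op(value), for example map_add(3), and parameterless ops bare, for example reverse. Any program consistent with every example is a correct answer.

map_neg | sort_asc | map_mul(2)

Check, running the answer program on each example:
  [-43, 31, -42, 28, -17, -10] -> [43, -31, 42, -28, 17, 10] -> [-31, -28, 10, 17, 42, 43] -> [-62, -56, 20, 34, 84, 86]
  [15, -25, 17, 41, 13, -28, -25] -> [-15, 25, -17, -41, -13, 28, 25] -> [-41, -17, -15, -13, 25, 25, 28] -> [-82, -34, -30, -26, 50, 50, 56]
  [-43, -40, 6, -43, -22, 21, -22, 40, -31] -> [43, 40, -6, 43, 22, -21, 22, -40, 31] -> [-40, -21, -6, 22, 22, 31, 40, 43, 43] -> [-80, -42, -12, 44, 44, 62, 80, 86, 86]
  [-44, -12, -3, -50, -19, 8, 24, -2] -> [44, 12, 3, 50, 19, -8, -24, 2] -> [-24, -8, 2, 3, 12, 19, 44, 50] -> [-48, -16, 4, 6, 24, 38, 88, 100]
  [44, -16, 47, 37, 7, 27] -> [-44, 16, -47, -37, -7, -27] -> [-47, -44, -37, -27, -7, 16] -> [-94, -88, -74, -54, -14, 32]
  [32, -4, -9, -22, -16, -40, -25] -> [-32, 4, 9, 22, 16, 40, 25] -> [-32, 4, 9, 16, 22, 25, 40] -> [-64, 8, 18, 32, 44, 50, 80]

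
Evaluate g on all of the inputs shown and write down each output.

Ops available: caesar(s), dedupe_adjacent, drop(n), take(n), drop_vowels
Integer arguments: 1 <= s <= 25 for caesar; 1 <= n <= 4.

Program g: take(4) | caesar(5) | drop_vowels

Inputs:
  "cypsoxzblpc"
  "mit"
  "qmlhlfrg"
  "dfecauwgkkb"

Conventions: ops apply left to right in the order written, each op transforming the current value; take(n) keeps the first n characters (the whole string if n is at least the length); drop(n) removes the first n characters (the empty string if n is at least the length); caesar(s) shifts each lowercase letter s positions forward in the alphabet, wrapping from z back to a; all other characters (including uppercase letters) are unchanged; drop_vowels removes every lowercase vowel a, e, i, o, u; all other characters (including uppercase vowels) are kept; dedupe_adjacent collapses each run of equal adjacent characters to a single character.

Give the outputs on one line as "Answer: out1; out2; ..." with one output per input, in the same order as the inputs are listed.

Execution, op by op:
  "cypsoxzblpc" -> "cyps" -> "hdux" -> "hdx"
  "mit" -> "mit" -> "rny" -> "rny"
  "qmlhlfrg" -> "qmlh" -> "vrqm" -> "vrqm"
  "dfecauwgkkb" -> "dfec" -> "ikjh" -> "kjh"

"hdx"; "rny"; "vrqm"; "kjh"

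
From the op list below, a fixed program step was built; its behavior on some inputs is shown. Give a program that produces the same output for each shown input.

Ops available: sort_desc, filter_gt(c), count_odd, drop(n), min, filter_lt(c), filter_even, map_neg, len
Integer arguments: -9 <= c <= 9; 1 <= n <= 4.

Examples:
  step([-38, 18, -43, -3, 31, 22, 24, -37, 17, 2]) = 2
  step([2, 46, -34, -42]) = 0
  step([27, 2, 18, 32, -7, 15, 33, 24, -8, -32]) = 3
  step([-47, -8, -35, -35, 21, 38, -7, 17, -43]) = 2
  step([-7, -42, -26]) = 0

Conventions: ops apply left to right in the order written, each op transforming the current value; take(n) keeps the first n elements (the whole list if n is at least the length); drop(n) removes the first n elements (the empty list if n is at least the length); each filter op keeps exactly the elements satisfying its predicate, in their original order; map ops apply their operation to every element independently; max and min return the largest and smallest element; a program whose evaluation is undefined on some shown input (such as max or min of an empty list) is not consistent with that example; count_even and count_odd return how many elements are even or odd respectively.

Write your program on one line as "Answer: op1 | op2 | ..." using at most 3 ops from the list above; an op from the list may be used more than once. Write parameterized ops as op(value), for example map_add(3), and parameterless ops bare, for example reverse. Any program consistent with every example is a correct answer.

filter_gt(-3) | count_odd

Check, running the answer program on each example:
  [-38, 18, -43, -3, 31, 22, 24, -37, 17, 2] -> [18, 31, 22, 24, 17, 2] -> 2
  [2, 46, -34, -42] -> [2, 46] -> 0
  [27, 2, 18, 32, -7, 15, 33, 24, -8, -32] -> [27, 2, 18, 32, 15, 33, 24] -> 3
  [-47, -8, -35, -35, 21, 38, -7, 17, -43] -> [21, 38, 17] -> 2
  [-7, -42, -26] -> [] -> 0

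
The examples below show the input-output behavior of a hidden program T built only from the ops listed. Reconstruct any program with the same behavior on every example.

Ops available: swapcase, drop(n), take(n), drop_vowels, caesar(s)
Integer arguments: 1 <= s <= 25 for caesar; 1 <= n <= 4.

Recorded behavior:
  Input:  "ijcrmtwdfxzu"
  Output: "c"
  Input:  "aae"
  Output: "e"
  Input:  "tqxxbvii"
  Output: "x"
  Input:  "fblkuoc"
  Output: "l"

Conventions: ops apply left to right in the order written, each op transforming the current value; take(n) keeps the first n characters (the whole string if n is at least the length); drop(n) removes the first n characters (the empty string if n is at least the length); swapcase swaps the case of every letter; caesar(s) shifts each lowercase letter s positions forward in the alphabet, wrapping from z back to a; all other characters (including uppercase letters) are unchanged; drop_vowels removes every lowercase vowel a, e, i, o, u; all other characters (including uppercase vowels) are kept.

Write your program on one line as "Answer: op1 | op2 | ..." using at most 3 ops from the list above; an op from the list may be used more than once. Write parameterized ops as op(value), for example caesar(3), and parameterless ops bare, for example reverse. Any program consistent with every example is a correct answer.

take(3) | drop(2)

Check, running the answer program on each example:
  "ijcrmtwdfxzu" -> "ijc" -> "c"
  "aae" -> "aae" -> "e"
  "tqxxbvii" -> "tqx" -> "x"
  "fblkuoc" -> "fbl" -> "l"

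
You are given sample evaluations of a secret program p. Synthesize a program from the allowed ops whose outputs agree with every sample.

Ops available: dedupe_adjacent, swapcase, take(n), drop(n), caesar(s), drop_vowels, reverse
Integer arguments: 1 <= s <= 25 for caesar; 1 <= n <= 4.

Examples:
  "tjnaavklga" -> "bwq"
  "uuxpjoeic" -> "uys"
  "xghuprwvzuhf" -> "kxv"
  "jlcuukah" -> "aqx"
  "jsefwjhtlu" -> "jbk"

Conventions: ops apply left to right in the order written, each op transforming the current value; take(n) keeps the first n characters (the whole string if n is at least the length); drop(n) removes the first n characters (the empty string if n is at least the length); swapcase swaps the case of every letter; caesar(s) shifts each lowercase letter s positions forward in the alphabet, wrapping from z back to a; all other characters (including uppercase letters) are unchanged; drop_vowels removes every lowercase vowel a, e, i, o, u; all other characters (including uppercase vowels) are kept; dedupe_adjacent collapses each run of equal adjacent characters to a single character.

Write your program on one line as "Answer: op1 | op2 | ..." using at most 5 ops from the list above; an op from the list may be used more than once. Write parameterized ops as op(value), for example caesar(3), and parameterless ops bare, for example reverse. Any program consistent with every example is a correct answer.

reverse | take(4) | take(3) | caesar(16) | reverse

Check, running the answer program on each example:
  "tjnaavklga" -> "aglkvaanjt" -> "aglk" -> "agl" -> "qwb" -> "bwq"
  "uuxpjoeic" -> "cieojpxuu" -> "cieo" -> "cie" -> "syu" -> "uys"
  "xghuprwvzuhf" -> "fhuzvwrpuhgx" -> "fhuz" -> "fhu" -> "vxk" -> "kxv"
  "jlcuukah" -> "hakuuclj" -> "haku" -> "hak" -> "xqa" -> "aqx"
  "jsefwjhtlu" -> "ulthjwfesj" -> "ulth" -> "ult" -> "kbj" -> "jbk"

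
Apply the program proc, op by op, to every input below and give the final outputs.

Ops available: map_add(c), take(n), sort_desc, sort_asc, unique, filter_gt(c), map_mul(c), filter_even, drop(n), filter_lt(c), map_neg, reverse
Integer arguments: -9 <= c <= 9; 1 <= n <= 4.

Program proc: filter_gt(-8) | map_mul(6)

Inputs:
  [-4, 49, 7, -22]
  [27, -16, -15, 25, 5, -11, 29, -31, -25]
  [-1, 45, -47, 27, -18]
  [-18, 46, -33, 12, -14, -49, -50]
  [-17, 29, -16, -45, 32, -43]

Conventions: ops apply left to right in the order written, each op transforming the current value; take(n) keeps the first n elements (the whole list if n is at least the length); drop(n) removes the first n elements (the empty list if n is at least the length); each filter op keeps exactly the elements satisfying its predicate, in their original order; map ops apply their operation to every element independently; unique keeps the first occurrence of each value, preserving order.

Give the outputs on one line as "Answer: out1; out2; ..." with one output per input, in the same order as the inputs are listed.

Execution, op by op:
  [-4, 49, 7, -22] -> [-4, 49, 7] -> [-24, 294, 42]
  [27, -16, -15, 25, 5, -11, 29, -31, -25] -> [27, 25, 5, 29] -> [162, 150, 30, 174]
  [-1, 45, -47, 27, -18] -> [-1, 45, 27] -> [-6, 270, 162]
  [-18, 46, -33, 12, -14, -49, -50] -> [46, 12] -> [276, 72]
  [-17, 29, -16, -45, 32, -43] -> [29, 32] -> [174, 192]

[-24, 294, 42]; [162, 150, 30, 174]; [-6, 270, 162]; [276, 72]; [174, 192]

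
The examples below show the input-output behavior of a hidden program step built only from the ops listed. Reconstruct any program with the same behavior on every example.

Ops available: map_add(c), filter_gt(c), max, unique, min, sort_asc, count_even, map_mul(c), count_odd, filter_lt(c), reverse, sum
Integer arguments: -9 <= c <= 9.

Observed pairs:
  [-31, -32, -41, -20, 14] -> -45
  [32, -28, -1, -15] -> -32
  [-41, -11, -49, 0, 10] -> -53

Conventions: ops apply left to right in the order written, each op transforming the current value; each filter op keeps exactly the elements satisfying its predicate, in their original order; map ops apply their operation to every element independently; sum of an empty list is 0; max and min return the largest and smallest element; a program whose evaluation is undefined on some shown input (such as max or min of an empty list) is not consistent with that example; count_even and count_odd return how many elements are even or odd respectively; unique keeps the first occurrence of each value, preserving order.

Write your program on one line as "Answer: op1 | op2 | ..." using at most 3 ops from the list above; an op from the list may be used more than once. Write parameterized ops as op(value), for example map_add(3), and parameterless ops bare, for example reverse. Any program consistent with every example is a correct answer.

sort_asc | map_add(-4) | min

Check, running the answer program on each example:
  [-31, -32, -41, -20, 14] -> [-41, -32, -31, -20, 14] -> [-45, -36, -35, -24, 10] -> -45
  [32, -28, -1, -15] -> [-28, -15, -1, 32] -> [-32, -19, -5, 28] -> -32
  [-41, -11, -49, 0, 10] -> [-49, -41, -11, 0, 10] -> [-53, -45, -15, -4, 6] -> -53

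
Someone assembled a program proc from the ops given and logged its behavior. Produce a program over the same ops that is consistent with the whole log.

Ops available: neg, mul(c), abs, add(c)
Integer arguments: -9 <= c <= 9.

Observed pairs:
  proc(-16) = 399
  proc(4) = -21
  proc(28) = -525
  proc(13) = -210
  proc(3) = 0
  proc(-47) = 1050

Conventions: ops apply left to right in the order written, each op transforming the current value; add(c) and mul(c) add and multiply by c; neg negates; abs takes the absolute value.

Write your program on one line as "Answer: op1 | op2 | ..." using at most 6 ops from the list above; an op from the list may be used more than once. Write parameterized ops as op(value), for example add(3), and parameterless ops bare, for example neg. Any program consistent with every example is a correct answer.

add(-4) | neg | add(-1) | mul(-3) | mul(-7)

Check, running the answer program on each example:
  -16 -> -20 -> 20 -> 19 -> -57 -> 399
  4 -> 0 -> 0 -> -1 -> 3 -> -21
  28 -> 24 -> -24 -> -25 -> 75 -> -525
  13 -> 9 -> -9 -> -10 -> 30 -> -210
  3 -> -1 -> 1 -> 0 -> 0 -> 0
  -47 -> -51 -> 51 -> 50 -> -150 -> 1050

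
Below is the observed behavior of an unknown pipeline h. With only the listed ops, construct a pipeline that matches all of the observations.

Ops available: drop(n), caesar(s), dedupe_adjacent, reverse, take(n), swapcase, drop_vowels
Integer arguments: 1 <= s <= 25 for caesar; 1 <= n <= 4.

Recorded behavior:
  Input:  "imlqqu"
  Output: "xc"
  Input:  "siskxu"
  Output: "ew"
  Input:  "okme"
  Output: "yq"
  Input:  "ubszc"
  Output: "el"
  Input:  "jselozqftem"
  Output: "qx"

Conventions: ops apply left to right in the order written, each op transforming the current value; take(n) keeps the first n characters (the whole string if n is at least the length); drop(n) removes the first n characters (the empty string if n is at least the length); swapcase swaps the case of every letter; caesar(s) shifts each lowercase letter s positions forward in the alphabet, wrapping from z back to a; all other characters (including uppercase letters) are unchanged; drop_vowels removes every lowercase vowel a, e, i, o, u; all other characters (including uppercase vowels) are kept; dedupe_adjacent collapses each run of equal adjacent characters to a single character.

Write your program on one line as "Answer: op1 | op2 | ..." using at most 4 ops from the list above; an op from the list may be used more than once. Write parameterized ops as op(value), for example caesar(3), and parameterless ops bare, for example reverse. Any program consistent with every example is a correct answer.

caesar(12) | take(4) | drop(2)

Check, running the answer program on each example:
  "imlqqu" -> "uyxccg" -> "uyxc" -> "xc"
  "siskxu" -> "euewjg" -> "euew" -> "ew"
  "okme" -> "awyq" -> "awyq" -> "yq"
  "ubszc" -> "gnelo" -> "gnel" -> "el"
  "jselozqftem" -> "veqxalcrfqy" -> "veqx" -> "qx"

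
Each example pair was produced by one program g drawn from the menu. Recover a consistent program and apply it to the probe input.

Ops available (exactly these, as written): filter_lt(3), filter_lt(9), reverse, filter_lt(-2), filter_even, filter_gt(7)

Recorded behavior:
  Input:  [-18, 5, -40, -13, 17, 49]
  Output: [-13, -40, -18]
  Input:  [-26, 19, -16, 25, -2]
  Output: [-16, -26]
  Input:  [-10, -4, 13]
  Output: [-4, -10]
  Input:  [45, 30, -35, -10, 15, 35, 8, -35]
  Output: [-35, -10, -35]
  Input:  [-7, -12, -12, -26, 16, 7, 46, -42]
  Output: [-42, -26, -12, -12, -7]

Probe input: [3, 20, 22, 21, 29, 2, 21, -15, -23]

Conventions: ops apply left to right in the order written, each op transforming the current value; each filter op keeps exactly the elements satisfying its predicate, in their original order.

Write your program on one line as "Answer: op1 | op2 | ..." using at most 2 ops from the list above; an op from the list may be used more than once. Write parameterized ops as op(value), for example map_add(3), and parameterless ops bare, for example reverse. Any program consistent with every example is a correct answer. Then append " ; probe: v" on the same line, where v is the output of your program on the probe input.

reverse | filter_lt(-2) ; probe: [-23, -15]

Check, running the answer program on each example:
  [-18, 5, -40, -13, 17, 49] -> [49, 17, -13, -40, 5, -18] -> [-13, -40, -18]
  [-26, 19, -16, 25, -2] -> [-2, 25, -16, 19, -26] -> [-16, -26]
  [-10, -4, 13] -> [13, -4, -10] -> [-4, -10]
  [45, 30, -35, -10, 15, 35, 8, -35] -> [-35, 8, 35, 15, -10, -35, 30, 45] -> [-35, -10, -35]
  [-7, -12, -12, -26, 16, 7, 46, -42] -> [-42, 46, 7, 16, -26, -12, -12, -7] -> [-42, -26, -12, -12, -7]
  probe: [3, 20, 22, 21, 29, 2, 21, -15, -23] -> [-23, -15, 21, 2, 29, 21, 22, 20, 3] -> [-23, -15]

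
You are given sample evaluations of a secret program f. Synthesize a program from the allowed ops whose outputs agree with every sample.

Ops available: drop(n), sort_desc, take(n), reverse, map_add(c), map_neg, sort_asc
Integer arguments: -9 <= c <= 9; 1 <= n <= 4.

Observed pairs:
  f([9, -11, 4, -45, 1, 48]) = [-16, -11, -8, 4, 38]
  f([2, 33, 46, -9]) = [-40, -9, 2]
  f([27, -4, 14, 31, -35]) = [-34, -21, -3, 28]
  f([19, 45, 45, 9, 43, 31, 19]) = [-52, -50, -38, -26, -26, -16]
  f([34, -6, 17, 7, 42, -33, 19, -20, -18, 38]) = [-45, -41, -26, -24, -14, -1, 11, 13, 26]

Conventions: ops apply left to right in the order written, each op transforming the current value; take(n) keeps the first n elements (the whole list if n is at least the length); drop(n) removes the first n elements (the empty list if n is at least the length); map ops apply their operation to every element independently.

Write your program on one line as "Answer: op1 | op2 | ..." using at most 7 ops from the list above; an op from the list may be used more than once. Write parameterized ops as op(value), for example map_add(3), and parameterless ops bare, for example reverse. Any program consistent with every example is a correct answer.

map_add(8) | sort_desc | drop(1) | map_add(3) | map_neg | map_add(4)

Check, running the answer program on each example:
  [9, -11, 4, -45, 1, 48] -> [17, -3, 12, -37, 9, 56] -> [56, 17, 12, 9, -3, -37] -> [17, 12, 9, -3, -37] -> [20, 15, 12, 0, -34] -> [-20, -15, -12, 0, 34] -> [-16, -11, -8, 4, 38]
  [2, 33, 46, -9] -> [10, 41, 54, -1] -> [54, 41, 10, -1] -> [41, 10, -1] -> [44, 13, 2] -> [-44, -13, -2] -> [-40, -9, 2]
  [27, -4, 14, 31, -35] -> [35, 4, 22, 39, -27] -> [39, 35, 22, 4, -27] -> [35, 22, 4, -27] -> [38, 25, 7, -24] -> [-38, -25, -7, 24] -> [-34, -21, -3, 28]
  [19, 45, 45, 9, 43, 31, 19] -> [27, 53, 53, 17, 51, 39, 27] -> [53, 53, 51, 39, 27, 27, 17] -> [53, 51, 39, 27, 27, 17] -> [56, 54, 42, 30, 30, 20] -> [-56, -54, -42, -30, -30, -20] -> [-52, -50, -38, -26, -26, -16]
  [34, -6, 17, 7, 42, -33, 19, -20, -18, 38] -> [42, 2, 25, 15, 50, -25, 27, -12, -10, 46] -> [50, 46, 42, 27, 25, 15, 2, -10, -12, -25] -> [46, 42, 27, 25, 15, 2, -10, -12, -25] -> [49, 45, 30, 28, 18, 5, -7, -9, -22] -> [-49, -45, -30, -28, -18, -5, 7, 9, 22] -> [-45, -41, -26, -24, -14, -1, 11, 13, 26]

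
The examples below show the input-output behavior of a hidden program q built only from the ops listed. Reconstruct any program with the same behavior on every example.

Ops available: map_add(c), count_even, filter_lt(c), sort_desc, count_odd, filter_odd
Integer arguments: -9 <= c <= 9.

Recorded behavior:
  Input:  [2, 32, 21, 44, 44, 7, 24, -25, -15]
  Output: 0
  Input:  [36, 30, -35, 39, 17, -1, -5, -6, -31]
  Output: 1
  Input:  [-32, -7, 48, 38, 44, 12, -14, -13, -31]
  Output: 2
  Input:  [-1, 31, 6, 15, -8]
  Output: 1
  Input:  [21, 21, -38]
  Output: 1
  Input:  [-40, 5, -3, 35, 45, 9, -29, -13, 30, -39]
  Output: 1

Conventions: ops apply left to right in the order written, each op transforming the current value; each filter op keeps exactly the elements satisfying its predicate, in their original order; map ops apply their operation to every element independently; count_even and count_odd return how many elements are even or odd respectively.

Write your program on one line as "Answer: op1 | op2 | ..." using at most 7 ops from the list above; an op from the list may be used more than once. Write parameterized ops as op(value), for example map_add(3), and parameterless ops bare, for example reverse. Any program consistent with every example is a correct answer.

map_add(-6) | map_add(1) | filter_odd | filter_lt(-5) | sort_desc | count_odd

Check, running the answer program on each example:
  [2, 32, 21, 44, 44, 7, 24, -25, -15] -> [-4, 26, 15, 38, 38, 1, 18, -31, -21] -> [-3, 27, 16, 39, 39, 2, 19, -30, -20] -> [-3, 27, 39, 39, 19] -> [] -> [] -> 0
  [36, 30, -35, 39, 17, -1, -5, -6, -31] -> [30, 24, -41, 33, 11, -7, -11, -12, -37] -> [31, 25, -40, 34, 12, -6, -10, -11, -36] -> [31, 25, -11] -> [-11] -> [-11] -> 1
  [-32, -7, 48, 38, 44, 12, -14, -13, -31] -> [-38, -13, 42, 32, 38, 6, -20, -19, -37] -> [-37, -12, 43, 33, 39, 7, -19, -18, -36] -> [-37, 43, 33, 39, 7, -19] -> [-37, -19] -> [-19, -37] -> 2
  [-1, 31, 6, 15, -8] -> [-7, 25, 0, 9, -14] -> [-6, 26, 1, 10, -13] -> [1, -13] -> [-13] -> [-13] -> 1
  [21, 21, -38] -> [15, 15, -44] -> [16, 16, -43] -> [-43] -> [-43] -> [-43] -> 1
  [-40, 5, -3, 35, 45, 9, -29, -13, 30, -39] -> [-46, -1, -9, 29, 39, 3, -35, -19, 24, -45] -> [-45, 0, -8, 30, 40, 4, -34, -18, 25, -44] -> [-45, 25] -> [-45] -> [-45] -> 1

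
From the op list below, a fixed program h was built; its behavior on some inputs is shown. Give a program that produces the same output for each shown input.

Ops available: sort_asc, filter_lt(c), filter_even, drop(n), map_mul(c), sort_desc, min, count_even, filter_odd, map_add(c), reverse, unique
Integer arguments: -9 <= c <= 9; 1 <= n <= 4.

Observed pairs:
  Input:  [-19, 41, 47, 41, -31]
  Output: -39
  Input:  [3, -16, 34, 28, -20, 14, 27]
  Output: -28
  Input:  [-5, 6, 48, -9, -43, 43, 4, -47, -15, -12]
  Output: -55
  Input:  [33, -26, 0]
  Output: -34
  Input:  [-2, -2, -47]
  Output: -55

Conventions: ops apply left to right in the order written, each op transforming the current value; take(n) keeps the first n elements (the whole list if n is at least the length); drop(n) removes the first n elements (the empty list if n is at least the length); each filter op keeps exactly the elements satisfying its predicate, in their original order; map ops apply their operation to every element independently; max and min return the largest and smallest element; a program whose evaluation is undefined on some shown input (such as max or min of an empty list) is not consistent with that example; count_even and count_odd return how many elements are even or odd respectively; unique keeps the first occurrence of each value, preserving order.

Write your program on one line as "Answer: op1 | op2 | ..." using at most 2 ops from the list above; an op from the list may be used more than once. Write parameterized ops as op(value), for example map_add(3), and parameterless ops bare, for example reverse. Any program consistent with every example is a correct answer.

map_add(-8) | min

Check, running the answer program on each example:
  [-19, 41, 47, 41, -31] -> [-27, 33, 39, 33, -39] -> -39
  [3, -16, 34, 28, -20, 14, 27] -> [-5, -24, 26, 20, -28, 6, 19] -> -28
  [-5, 6, 48, -9, -43, 43, 4, -47, -15, -12] -> [-13, -2, 40, -17, -51, 35, -4, -55, -23, -20] -> -55
  [33, -26, 0] -> [25, -34, -8] -> -34
  [-2, -2, -47] -> [-10, -10, -55] -> -55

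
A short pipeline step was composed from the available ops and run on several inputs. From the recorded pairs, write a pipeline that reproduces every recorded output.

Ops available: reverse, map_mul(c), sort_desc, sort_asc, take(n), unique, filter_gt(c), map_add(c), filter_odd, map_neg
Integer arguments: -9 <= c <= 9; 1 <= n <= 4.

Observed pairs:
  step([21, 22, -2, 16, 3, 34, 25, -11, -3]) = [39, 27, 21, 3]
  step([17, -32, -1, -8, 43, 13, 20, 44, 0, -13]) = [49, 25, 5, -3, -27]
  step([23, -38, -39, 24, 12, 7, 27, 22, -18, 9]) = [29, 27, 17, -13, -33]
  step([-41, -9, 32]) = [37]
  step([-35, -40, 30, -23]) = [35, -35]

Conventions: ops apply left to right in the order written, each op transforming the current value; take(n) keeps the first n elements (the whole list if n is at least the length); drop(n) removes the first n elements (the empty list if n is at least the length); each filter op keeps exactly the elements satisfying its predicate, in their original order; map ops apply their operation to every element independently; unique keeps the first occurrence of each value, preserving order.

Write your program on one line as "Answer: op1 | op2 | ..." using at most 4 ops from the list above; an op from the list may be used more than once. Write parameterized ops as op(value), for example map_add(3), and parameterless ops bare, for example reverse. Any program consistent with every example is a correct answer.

reverse | map_add(5) | filter_odd | sort_desc

Check, running the answer program on each example:
  [21, 22, -2, 16, 3, 34, 25, -11, -3] -> [-3, -11, 25, 34, 3, 16, -2, 22, 21] -> [2, -6, 30, 39, 8, 21, 3, 27, 26] -> [39, 21, 3, 27] -> [39, 27, 21, 3]
  [17, -32, -1, -8, 43, 13, 20, 44, 0, -13] -> [-13, 0, 44, 20, 13, 43, -8, -1, -32, 17] -> [-8, 5, 49, 25, 18, 48, -3, 4, -27, 22] -> [5, 49, 25, -3, -27] -> [49, 25, 5, -3, -27]
  [23, -38, -39, 24, 12, 7, 27, 22, -18, 9] -> [9, -18, 22, 27, 7, 12, 24, -39, -38, 23] -> [14, -13, 27, 32, 12, 17, 29, -34, -33, 28] -> [-13, 27, 17, 29, -33] -> [29, 27, 17, -13, -33]
  [-41, -9, 32] -> [32, -9, -41] -> [37, -4, -36] -> [37] -> [37]
  [-35, -40, 30, -23] -> [-23, 30, -40, -35] -> [-18, 35, -35, -30] -> [35, -35] -> [35, -35]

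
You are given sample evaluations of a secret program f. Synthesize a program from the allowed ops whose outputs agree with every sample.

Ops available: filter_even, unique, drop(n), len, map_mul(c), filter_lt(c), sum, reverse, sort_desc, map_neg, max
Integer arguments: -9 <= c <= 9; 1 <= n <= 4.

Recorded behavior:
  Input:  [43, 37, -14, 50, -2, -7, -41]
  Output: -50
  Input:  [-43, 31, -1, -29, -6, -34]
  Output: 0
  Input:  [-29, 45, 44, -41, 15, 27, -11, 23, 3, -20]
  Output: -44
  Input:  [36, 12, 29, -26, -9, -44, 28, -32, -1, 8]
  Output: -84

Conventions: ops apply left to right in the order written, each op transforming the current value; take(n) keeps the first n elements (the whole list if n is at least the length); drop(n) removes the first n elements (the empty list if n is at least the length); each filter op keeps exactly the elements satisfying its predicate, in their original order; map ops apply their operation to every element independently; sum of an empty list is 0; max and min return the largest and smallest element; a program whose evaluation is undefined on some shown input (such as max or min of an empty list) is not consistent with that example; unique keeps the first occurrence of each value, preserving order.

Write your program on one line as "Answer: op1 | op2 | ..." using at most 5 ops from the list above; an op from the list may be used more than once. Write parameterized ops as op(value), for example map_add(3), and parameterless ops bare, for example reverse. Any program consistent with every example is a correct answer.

map_neg | filter_even | filter_lt(0) | sum

Check, running the answer program on each example:
  [43, 37, -14, 50, -2, -7, -41] -> [-43, -37, 14, -50, 2, 7, 41] -> [14, -50, 2] -> [-50] -> -50
  [-43, 31, -1, -29, -6, -34] -> [43, -31, 1, 29, 6, 34] -> [6, 34] -> [] -> 0
  [-29, 45, 44, -41, 15, 27, -11, 23, 3, -20] -> [29, -45, -44, 41, -15, -27, 11, -23, -3, 20] -> [-44, 20] -> [-44] -> -44
  [36, 12, 29, -26, -9, -44, 28, -32, -1, 8] -> [-36, -12, -29, 26, 9, 44, -28, 32, 1, -8] -> [-36, -12, 26, 44, -28, 32, -8] -> [-36, -12, -28, -8] -> -84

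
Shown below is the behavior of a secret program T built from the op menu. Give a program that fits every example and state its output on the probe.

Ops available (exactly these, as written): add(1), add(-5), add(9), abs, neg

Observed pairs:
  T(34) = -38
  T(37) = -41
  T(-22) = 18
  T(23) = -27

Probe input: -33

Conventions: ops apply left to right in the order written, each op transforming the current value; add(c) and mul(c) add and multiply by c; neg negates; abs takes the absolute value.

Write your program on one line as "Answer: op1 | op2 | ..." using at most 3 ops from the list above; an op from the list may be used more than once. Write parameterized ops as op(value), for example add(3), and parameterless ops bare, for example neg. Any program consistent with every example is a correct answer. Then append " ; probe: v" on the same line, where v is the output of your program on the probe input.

neg | add(-5) | add(1) ; probe: 29

Check, running the answer program on each example:
  34 -> -34 -> -39 -> -38
  37 -> -37 -> -42 -> -41
  -22 -> 22 -> 17 -> 18
  23 -> -23 -> -28 -> -27
  probe: -33 -> 33 -> 28 -> 29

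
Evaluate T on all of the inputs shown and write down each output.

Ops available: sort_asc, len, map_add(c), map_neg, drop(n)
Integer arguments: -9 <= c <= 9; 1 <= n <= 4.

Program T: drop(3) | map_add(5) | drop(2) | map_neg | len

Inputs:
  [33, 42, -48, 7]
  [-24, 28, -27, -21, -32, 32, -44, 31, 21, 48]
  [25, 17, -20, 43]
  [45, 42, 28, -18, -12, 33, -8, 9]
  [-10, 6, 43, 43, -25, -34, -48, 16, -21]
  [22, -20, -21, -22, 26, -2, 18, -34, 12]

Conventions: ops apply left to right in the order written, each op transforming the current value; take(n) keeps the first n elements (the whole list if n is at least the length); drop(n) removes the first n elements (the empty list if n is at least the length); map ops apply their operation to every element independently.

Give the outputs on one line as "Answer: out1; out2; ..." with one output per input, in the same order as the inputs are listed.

0; 5; 0; 3; 4; 4

Execution, op by op:
  [33, 42, -48, 7] -> [7] -> [12] -> [] -> [] -> 0
  [-24, 28, -27, -21, -32, 32, -44, 31, 21, 48] -> [-21, -32, 32, -44, 31, 21, 48] -> [-16, -27, 37, -39, 36, 26, 53] -> [37, -39, 36, 26, 53] -> [-37, 39, -36, -26, -53] -> 5
  [25, 17, -20, 43] -> [43] -> [48] -> [] -> [] -> 0
  [45, 42, 28, -18, -12, 33, -8, 9] -> [-18, -12, 33, -8, 9] -> [-13, -7, 38, -3, 14] -> [38, -3, 14] -> [-38, 3, -14] -> 3
  [-10, 6, 43, 43, -25, -34, -48, 16, -21] -> [43, -25, -34, -48, 16, -21] -> [48, -20, -29, -43, 21, -16] -> [-29, -43, 21, -16] -> [29, 43, -21, 16] -> 4
  [22, -20, -21, -22, 26, -2, 18, -34, 12] -> [-22, 26, -2, 18, -34, 12] -> [-17, 31, 3, 23, -29, 17] -> [3, 23, -29, 17] -> [-3, -23, 29, -17] -> 4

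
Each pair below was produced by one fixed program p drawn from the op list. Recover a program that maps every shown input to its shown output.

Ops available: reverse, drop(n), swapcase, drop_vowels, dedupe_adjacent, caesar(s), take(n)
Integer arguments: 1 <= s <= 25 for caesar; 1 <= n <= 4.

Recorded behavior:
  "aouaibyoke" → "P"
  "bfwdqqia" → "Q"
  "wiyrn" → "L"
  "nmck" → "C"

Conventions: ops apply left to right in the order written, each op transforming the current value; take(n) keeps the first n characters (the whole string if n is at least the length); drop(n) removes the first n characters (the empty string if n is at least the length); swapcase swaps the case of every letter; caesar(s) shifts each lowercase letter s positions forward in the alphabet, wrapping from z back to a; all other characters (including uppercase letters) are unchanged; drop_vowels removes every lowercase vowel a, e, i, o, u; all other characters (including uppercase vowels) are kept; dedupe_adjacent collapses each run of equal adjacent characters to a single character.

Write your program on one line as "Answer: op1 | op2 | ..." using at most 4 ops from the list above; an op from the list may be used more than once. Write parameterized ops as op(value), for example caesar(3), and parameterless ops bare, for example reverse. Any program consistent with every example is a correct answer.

caesar(15) | take(1) | swapcase

Check, running the answer program on each example:
  "aouaibyoke" -> "pdjpxqndzt" -> "p" -> "P"
  "bfwdqqia" -> "qulsffxp" -> "q" -> "Q"
  "wiyrn" -> "lxngc" -> "l" -> "L"
  "nmck" -> "cbrz" -> "c" -> "C"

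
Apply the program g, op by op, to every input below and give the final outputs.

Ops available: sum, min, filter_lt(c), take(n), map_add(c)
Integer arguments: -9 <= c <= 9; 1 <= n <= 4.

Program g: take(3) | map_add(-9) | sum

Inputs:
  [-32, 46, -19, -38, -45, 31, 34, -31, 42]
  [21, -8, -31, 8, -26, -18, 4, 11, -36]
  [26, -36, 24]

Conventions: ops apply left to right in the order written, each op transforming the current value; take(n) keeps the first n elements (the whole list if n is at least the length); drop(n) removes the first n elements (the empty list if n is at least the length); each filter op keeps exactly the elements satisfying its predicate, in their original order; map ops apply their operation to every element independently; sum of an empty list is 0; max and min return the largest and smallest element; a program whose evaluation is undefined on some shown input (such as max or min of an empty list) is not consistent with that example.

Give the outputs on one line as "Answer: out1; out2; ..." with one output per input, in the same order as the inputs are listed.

Execution, op by op:
  [-32, 46, -19, -38, -45, 31, 34, -31, 42] -> [-32, 46, -19] -> [-41, 37, -28] -> -32
  [21, -8, -31, 8, -26, -18, 4, 11, -36] -> [21, -8, -31] -> [12, -17, -40] -> -45
  [26, -36, 24] -> [26, -36, 24] -> [17, -45, 15] -> -13

-32; -45; -13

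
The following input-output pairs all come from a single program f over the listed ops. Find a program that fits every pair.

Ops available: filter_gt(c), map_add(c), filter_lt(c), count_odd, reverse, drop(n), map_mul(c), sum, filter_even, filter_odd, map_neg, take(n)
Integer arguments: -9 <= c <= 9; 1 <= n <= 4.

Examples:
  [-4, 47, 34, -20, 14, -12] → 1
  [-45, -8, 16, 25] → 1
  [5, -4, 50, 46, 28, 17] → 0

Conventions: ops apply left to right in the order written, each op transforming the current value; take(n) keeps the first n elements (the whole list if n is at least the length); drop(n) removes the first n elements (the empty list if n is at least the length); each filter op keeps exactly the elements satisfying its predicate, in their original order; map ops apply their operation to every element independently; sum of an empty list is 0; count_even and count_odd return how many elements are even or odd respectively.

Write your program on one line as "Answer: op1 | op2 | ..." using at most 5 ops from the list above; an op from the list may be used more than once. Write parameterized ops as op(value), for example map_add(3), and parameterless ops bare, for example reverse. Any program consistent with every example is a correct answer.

filter_gt(6) | take(2) | reverse | count_odd

Check, running the answer program on each example:
  [-4, 47, 34, -20, 14, -12] -> [47, 34, 14] -> [47, 34] -> [34, 47] -> 1
  [-45, -8, 16, 25] -> [16, 25] -> [16, 25] -> [25, 16] -> 1
  [5, -4, 50, 46, 28, 17] -> [50, 46, 28, 17] -> [50, 46] -> [46, 50] -> 0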